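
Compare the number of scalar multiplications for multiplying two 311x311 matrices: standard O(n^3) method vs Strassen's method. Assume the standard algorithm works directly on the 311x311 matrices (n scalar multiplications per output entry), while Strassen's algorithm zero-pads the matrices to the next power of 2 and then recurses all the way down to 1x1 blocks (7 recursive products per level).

Matrix multiplication for 311x311 matrices:

Strassen's algorithm requires power-of-2 dimensions. Pad 311x311 to 512x512 (next power of 2).

Standard algorithm: 311^3 = 30080231 multiplications
Strassen's algorithm: 7^(log2(512)) = 7^9 = 40353607 multiplications
Difference: 30080231 - 40353607 = -10273376 (Strassen uses MORE here due to padding overhead — for small or just-over-power-of-2 n, padding can outweigh the per-level savings)

Standard: 30080231 multiplications (311^3). Strassen: 40353607 multiplications (7^9, after padding to 512x512). Strassen reduces 8 recursive multiplications to 7 at each level.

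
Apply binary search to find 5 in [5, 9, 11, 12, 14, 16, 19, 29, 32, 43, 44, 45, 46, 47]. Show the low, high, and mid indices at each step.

Binary search for 5 in [5, 9, 11, 12, 14, 16, 19, 29, 32, 43, 44, 45, 46, 47]:

lo=0, hi=13, mid=6, arr[mid]=19 -> 19 > 5, search left half
lo=0, hi=5, mid=2, arr[mid]=11 -> 11 > 5, search left half
lo=0, hi=1, mid=0, arr[mid]=5 -> Found target at index 0!

Binary search finds 5 at index 0 after 3 comparisons. The search repeatedly halves the search space by comparing with the middle element.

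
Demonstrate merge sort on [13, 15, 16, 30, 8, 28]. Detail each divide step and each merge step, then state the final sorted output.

Merge sort trace:

Split: [13, 15, 16, 30, 8, 28] -> [13, 15, 16] and [30, 8, 28]
  Split: [13, 15, 16] -> [13] and [15, 16]
    Split: [15, 16] -> [15] and [16]
    Merge: [15] + [16] -> [15, 16]
  Merge: [13] + [15, 16] -> [13, 15, 16]
  Split: [30, 8, 28] -> [30] and [8, 28]
    Split: [8, 28] -> [8] and [28]
    Merge: [8] + [28] -> [8, 28]
  Merge: [30] + [8, 28] -> [8, 28, 30]
Merge: [13, 15, 16] + [8, 28, 30] -> [8, 13, 15, 16, 28, 30]

Final sorted array: [8, 13, 15, 16, 28, 30]

The merge sort proceeds by recursively splitting the array and merging sorted halves.
After all merges, the sorted array is [8, 13, 15, 16, 28, 30].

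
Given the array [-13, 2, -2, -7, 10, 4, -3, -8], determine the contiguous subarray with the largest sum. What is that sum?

Using Kadane's algorithm on [-13, 2, -2, -7, 10, 4, -3, -8]:

Scanning through the array:
Position 1 (value 2): max_ending_here = 2, max_so_far = 2
Position 2 (value -2): max_ending_here = 0, max_so_far = 2
Position 3 (value -7): max_ending_here = -7, max_so_far = 2
Position 4 (value 10): max_ending_here = 10, max_so_far = 10
Position 5 (value 4): max_ending_here = 14, max_so_far = 14
Position 6 (value -3): max_ending_here = 11, max_so_far = 14
Position 7 (value -8): max_ending_here = 3, max_so_far = 14

Maximum subarray: [10, 4]
Maximum sum: 14

The maximum subarray is [10, 4] with sum 14. This subarray runs from index 4 to index 5.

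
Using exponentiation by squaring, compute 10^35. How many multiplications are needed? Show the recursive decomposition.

Computing 10^35 by squaring (build up from 10^1; each line after the first costs one multiplication):

10^1 = 10
10^2 = (10^1)^2 = 10^2 = 100
10^4 = (10^2)^2 = 100^2 = 10000
10^8 = (10^4)^2 = 10000^2 = 100000000
10^16 = (10^8)^2 = 100000000^2 = 10000000000000000
10^17 = 10 * 10^16 = 10 * 10000000000000000 = 100000000000000000
10^34 = (10^17)^2 = 100000000000000000^2 = 10000000000000000000000000000000000
10^35 = 10 * 10^34 = 10 * 10000000000000000000000000000000000 = 100000000000000000000000000000000000

Result: 100000000000000000000000000000000000
Multiplications needed: 7 (7 lines after 10^1)

10^35 = 100000000000000000000000000000000000. Using exponentiation by squaring, this requires 7 multiplications. The key idea: if the exponent is even, square the half-power; if odd, multiply by the base once.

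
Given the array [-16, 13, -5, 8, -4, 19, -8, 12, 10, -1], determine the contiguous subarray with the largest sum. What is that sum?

Using Kadane's algorithm on [-16, 13, -5, 8, -4, 19, -8, 12, 10, -1]:

Scanning through the array:
Position 1 (value 13): max_ending_here = 13, max_so_far = 13
Position 2 (value -5): max_ending_here = 8, max_so_far = 13
Position 3 (value 8): max_ending_here = 16, max_so_far = 16
Position 4 (value -4): max_ending_here = 12, max_so_far = 16
Position 5 (value 19): max_ending_here = 31, max_so_far = 31
Position 6 (value -8): max_ending_here = 23, max_so_far = 31
Position 7 (value 12): max_ending_here = 35, max_so_far = 35
Position 8 (value 10): max_ending_here = 45, max_so_far = 45
Position 9 (value -1): max_ending_here = 44, max_so_far = 45

Maximum subarray: [13, -5, 8, -4, 19, -8, 12, 10]
Maximum sum: 45

The maximum subarray is [13, -5, 8, -4, 19, -8, 12, 10] with sum 45. This subarray runs from index 1 to index 8.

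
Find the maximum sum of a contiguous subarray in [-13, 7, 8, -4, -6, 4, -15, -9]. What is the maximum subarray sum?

Using Kadane's algorithm on [-13, 7, 8, -4, -6, 4, -15, -9]:

Scanning through the array:
Position 1 (value 7): max_ending_here = 7, max_so_far = 7
Position 2 (value 8): max_ending_here = 15, max_so_far = 15
Position 3 (value -4): max_ending_here = 11, max_so_far = 15
Position 4 (value -6): max_ending_here = 5, max_so_far = 15
Position 5 (value 4): max_ending_here = 9, max_so_far = 15
Position 6 (value -15): max_ending_here = -6, max_so_far = 15
Position 7 (value -9): max_ending_here = -9, max_so_far = 15

Maximum subarray: [7, 8]
Maximum sum: 15

The maximum subarray is [7, 8] with sum 15. This subarray runs from index 1 to index 2.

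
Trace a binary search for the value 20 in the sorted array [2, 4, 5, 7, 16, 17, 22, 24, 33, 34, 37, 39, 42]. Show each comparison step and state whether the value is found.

Binary search for 20 in [2, 4, 5, 7, 16, 17, 22, 24, 33, 34, 37, 39, 42]:

lo=0, hi=12, mid=6, arr[mid]=22 -> 22 > 20, search left half
lo=0, hi=5, mid=2, arr[mid]=5 -> 5 < 20, search right half
lo=3, hi=5, mid=4, arr[mid]=16 -> 16 < 20, search right half
lo=5, hi=5, mid=5, arr[mid]=17 -> 17 < 20, search right half
lo=6 > hi=5, target 20 not found

Binary search determines that 20 is not in the array after 4 comparisons. The search space was exhausted without finding the target.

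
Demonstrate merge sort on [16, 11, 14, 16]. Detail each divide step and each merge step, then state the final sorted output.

Merge sort trace:

Split: [16, 11, 14, 16] -> [16, 11] and [14, 16]
  Split: [16, 11] -> [16] and [11]
  Merge: [16] + [11] -> [11, 16]
  Split: [14, 16] -> [14] and [16]
  Merge: [14] + [16] -> [14, 16]
Merge: [11, 16] + [14, 16] -> [11, 14, 16, 16]

Final sorted array: [11, 14, 16, 16]

The merge sort proceeds by recursively splitting the array and merging sorted halves.
After all merges, the sorted array is [11, 14, 16, 16].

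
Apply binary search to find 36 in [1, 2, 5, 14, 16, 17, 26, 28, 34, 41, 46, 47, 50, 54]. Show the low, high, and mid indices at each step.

Binary search for 36 in [1, 2, 5, 14, 16, 17, 26, 28, 34, 41, 46, 47, 50, 54]:

lo=0, hi=13, mid=6, arr[mid]=26 -> 26 < 36, search right half
lo=7, hi=13, mid=10, arr[mid]=46 -> 46 > 36, search left half
lo=7, hi=9, mid=8, arr[mid]=34 -> 34 < 36, search right half
lo=9, hi=9, mid=9, arr[mid]=41 -> 41 > 36, search left half
lo=9 > hi=8, target 36 not found

Binary search determines that 36 is not in the array after 4 comparisons. The search space was exhausted without finding the target.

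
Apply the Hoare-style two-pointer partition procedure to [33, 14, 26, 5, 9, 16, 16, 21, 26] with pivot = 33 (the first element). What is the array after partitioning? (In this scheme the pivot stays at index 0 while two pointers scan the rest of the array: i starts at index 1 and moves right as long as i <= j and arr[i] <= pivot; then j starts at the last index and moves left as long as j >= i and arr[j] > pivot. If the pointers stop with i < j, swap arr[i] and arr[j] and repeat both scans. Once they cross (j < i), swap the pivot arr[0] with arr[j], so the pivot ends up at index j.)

Hoare-style two-pointer partition with pivot = 33:

Initial array: [33, 14, 26, 5, 9, 16, 16, 21, 26]

Pointers start at i = 1, j = 8.
i ends at 9, j ends at 8: the pointers have crossed (j < i), so scanning stops.

Swap pivot arr[0] with arr[8] to place pivot at position 8: [26, 14, 26, 5, 9, 16, 16, 21, 33]
Pivot position: 8

After partitioning with pivot 33, the array becomes [26, 14, 26, 5, 9, 16, 16, 21, 33]. The pivot is placed at index 8. All elements to the left of the pivot are <= 33, and all elements to the right are > 33.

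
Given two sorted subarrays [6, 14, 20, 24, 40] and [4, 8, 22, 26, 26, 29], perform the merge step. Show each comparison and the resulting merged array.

Merging process:

Compare 6 vs 4: take 4 from right. Merged: [4]
Compare 6 vs 8: take 6 from left. Merged: [4, 6]
Compare 14 vs 8: take 8 from right. Merged: [4, 6, 8]
Compare 14 vs 22: take 14 from left. Merged: [4, 6, 8, 14]
Compare 20 vs 22: take 20 from left. Merged: [4, 6, 8, 14, 20]
Compare 24 vs 22: take 22 from right. Merged: [4, 6, 8, 14, 20, 22]
Compare 24 vs 26: take 24 from left. Merged: [4, 6, 8, 14, 20, 22, 24]
Compare 40 vs 26: take 26 from right. Merged: [4, 6, 8, 14, 20, 22, 24, 26]
Compare 40 vs 26: take 26 from right. Merged: [4, 6, 8, 14, 20, 22, 24, 26, 26]
Compare 40 vs 29: take 29 from right. Merged: [4, 6, 8, 14, 20, 22, 24, 26, 26, 29]
Append remaining from left: [40]. Merged: [4, 6, 8, 14, 20, 22, 24, 26, 26, 29, 40]

Final merged array: [4, 6, 8, 14, 20, 22, 24, 26, 26, 29, 40]
Total comparisons: 10

The merged array is [4, 6, 8, 14, 20, 22, 24, 26, 26, 29, 40], requiring 10 comparisons. The merge step runs in O(n) time where n is the total number of elements.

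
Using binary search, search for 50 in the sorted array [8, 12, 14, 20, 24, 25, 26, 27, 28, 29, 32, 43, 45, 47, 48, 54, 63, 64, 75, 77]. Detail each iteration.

Binary search for 50 in [8, 12, 14, 20, 24, 25, 26, 27, 28, 29, 32, 43, 45, 47, 48, 54, 63, 64, 75, 77]:

lo=0, hi=19, mid=9, arr[mid]=29 -> 29 < 50, search right half
lo=10, hi=19, mid=14, arr[mid]=48 -> 48 < 50, search right half
lo=15, hi=19, mid=17, arr[mid]=64 -> 64 > 50, search left half
lo=15, hi=16, mid=15, arr[mid]=54 -> 54 > 50, search left half
lo=15 > hi=14, target 50 not found

Binary search determines that 50 is not in the array after 4 comparisons. The search space was exhausted without finding the target.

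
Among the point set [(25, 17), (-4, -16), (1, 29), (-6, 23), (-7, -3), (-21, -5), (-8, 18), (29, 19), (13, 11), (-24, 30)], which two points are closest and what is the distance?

Computing all pairwise distances among 10 points:

d((25, 17), (-4, -16)) = 43.9318
d((25, 17), (1, 29)) = 26.8328
d((25, 17), (-6, 23)) = 31.5753
d((25, 17), (-7, -3)) = 37.7359
d((25, 17), (-21, -5)) = 50.9902
d((25, 17), (-8, 18)) = 33.0151
d((25, 17), (29, 19)) = 4.4721 <-- minimum
d((25, 17), (13, 11)) = 13.4164
d((25, 17), (-24, 30)) = 50.6952
d((-4, -16), (1, 29)) = 45.2769
d((-4, -16), (-6, 23)) = 39.0512
d((-4, -16), (-7, -3)) = 13.3417
d((-4, -16), (-21, -5)) = 20.2485
d((-4, -16), (-8, 18)) = 34.2345
d((-4, -16), (29, 19)) = 48.1041
d((-4, -16), (13, 11)) = 31.9061
d((-4, -16), (-24, 30)) = 50.1597
d((1, 29), (-6, 23)) = 9.2195
d((1, 29), (-7, -3)) = 32.9848
d((1, 29), (-21, -5)) = 40.4969
d((1, 29), (-8, 18)) = 14.2127
d((1, 29), (29, 19)) = 29.7321
d((1, 29), (13, 11)) = 21.6333
d((1, 29), (-24, 30)) = 25.02
d((-6, 23), (-7, -3)) = 26.0192
d((-6, 23), (-21, -5)) = 31.7648
d((-6, 23), (-8, 18)) = 5.3852
d((-6, 23), (29, 19)) = 35.2278
d((-6, 23), (13, 11)) = 22.4722
d((-6, 23), (-24, 30)) = 19.3132
d((-7, -3), (-21, -5)) = 14.1421
d((-7, -3), (-8, 18)) = 21.0238
d((-7, -3), (29, 19)) = 42.19
d((-7, -3), (13, 11)) = 24.4131
d((-7, -3), (-24, 30)) = 37.1214
d((-21, -5), (-8, 18)) = 26.4197
d((-21, -5), (29, 19)) = 55.4617
d((-21, -5), (13, 11)) = 37.5766
d((-21, -5), (-24, 30)) = 35.1283
d((-8, 18), (29, 19)) = 37.0135
d((-8, 18), (13, 11)) = 22.1359
d((-8, 18), (-24, 30)) = 20.0
d((29, 19), (13, 11)) = 17.8885
d((29, 19), (-24, 30)) = 54.1295
d((13, 11), (-24, 30)) = 41.5933

Closest pair: (25, 17) and (29, 19) with distance 4.4721

The closest pair is (25, 17) and (29, 19) with Euclidean distance 4.4721. For 10 points, brute-force pairwise comparison is shown above. For large n, the divide-and-conquer algorithm (sort by x, recurse on halves, check the dividing strip) achieves O(n log n).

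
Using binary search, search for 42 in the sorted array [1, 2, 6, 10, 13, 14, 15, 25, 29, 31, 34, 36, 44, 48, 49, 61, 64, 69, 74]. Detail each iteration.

Binary search for 42 in [1, 2, 6, 10, 13, 14, 15, 25, 29, 31, 34, 36, 44, 48, 49, 61, 64, 69, 74]:

lo=0, hi=18, mid=9, arr[mid]=31 -> 31 < 42, search right half
lo=10, hi=18, mid=14, arr[mid]=49 -> 49 > 42, search left half
lo=10, hi=13, mid=11, arr[mid]=36 -> 36 < 42, search right half
lo=12, hi=13, mid=12, arr[mid]=44 -> 44 > 42, search left half
lo=12 > hi=11, target 42 not found

Binary search determines that 42 is not in the array after 4 comparisons. The search space was exhausted without finding the target.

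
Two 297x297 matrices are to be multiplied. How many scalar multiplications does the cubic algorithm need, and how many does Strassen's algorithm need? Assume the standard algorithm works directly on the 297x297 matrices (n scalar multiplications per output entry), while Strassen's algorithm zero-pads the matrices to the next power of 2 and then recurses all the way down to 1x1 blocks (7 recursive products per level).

Matrix multiplication for 297x297 matrices:

Strassen's algorithm requires power-of-2 dimensions. Pad 297x297 to 512x512 (next power of 2).

Standard algorithm: 297^3 = 26198073 multiplications
Strassen's algorithm: 7^(log2(512)) = 7^9 = 40353607 multiplications
Difference: 26198073 - 40353607 = -14155534 (Strassen uses MORE here due to padding overhead — for small or just-over-power-of-2 n, padding can outweigh the per-level savings)

Standard: 26198073 multiplications (297^3). Strassen: 40353607 multiplications (7^9, after padding to 512x512). Strassen reduces 8 recursive multiplications to 7 at each level.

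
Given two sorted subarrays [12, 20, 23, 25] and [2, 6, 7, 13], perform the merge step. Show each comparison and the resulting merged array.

Merging process:

Compare 12 vs 2: take 2 from right. Merged: [2]
Compare 12 vs 6: take 6 from right. Merged: [2, 6]
Compare 12 vs 7: take 7 from right. Merged: [2, 6, 7]
Compare 12 vs 13: take 12 from left. Merged: [2, 6, 7, 12]
Compare 20 vs 13: take 13 from right. Merged: [2, 6, 7, 12, 13]
Append remaining from left: [20, 23, 25]. Merged: [2, 6, 7, 12, 13, 20, 23, 25]

Final merged array: [2, 6, 7, 12, 13, 20, 23, 25]
Total comparisons: 5

The merged array is [2, 6, 7, 12, 13, 20, 23, 25], requiring 5 comparisons. The merge step runs in O(n) time where n is the total number of elements.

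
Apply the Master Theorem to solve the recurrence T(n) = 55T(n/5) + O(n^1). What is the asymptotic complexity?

Master Theorem for T(n) = 55T(n/5) + O(n^1):

a = 55, b = 5, c = 1
log_b(a) = log_5(55) = 2.4899

Case 1: c = 1 < log_5(55) = 2.4899
T(n) = O(n^(log_5 55))

For T(n) = 55T(n/5) + O(n^1): log_5(55) = 2.4899. This is Case 1 of the Master Theorem (c < log_b(a), work dominated by leaves), giving O(n^(log_5 55)).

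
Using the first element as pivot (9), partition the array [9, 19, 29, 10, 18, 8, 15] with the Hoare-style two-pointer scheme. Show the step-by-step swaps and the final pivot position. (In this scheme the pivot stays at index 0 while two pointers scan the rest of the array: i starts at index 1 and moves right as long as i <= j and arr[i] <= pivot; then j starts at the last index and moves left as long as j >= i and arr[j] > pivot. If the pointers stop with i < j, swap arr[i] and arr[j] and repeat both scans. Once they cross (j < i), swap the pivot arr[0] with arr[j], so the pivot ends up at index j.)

Hoare-style two-pointer partition with pivot = 9:

Initial array: [9, 19, 29, 10, 18, 8, 15]

Pointers start at i = 1, j = 6.
i stops at index 1 (arr[1]=19 > 9), j stops at index 5 (arr[5]=8 <= 9): swap arr[1] and arr[5], array becomes [9, 8, 29, 10, 18, 19, 15]
i ends at 2, j ends at 1: the pointers have crossed (j < i), so scanning stops.

Swap pivot arr[0] with arr[1] to place pivot at position 1: [8, 9, 29, 10, 18, 19, 15]
Pivot position: 1

After partitioning with pivot 9, the array becomes [8, 9, 29, 10, 18, 19, 15]. The pivot is placed at index 1. All elements to the left of the pivot are <= 9, and all elements to the right are > 9.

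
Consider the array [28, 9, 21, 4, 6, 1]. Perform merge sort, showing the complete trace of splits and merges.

Merge sort trace:

Split: [28, 9, 21, 4, 6, 1] -> [28, 9, 21] and [4, 6, 1]
  Split: [28, 9, 21] -> [28] and [9, 21]
    Split: [9, 21] -> [9] and [21]
    Merge: [9] + [21] -> [9, 21]
  Merge: [28] + [9, 21] -> [9, 21, 28]
  Split: [4, 6, 1] -> [4] and [6, 1]
    Split: [6, 1] -> [6] and [1]
    Merge: [6] + [1] -> [1, 6]
  Merge: [4] + [1, 6] -> [1, 4, 6]
Merge: [9, 21, 28] + [1, 4, 6] -> [1, 4, 6, 9, 21, 28]

Final sorted array: [1, 4, 6, 9, 21, 28]

The merge sort proceeds by recursively splitting the array and merging sorted halves.
After all merges, the sorted array is [1, 4, 6, 9, 21, 28].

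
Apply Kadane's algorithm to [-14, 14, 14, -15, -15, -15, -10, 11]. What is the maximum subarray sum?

Using Kadane's algorithm on [-14, 14, 14, -15, -15, -15, -10, 11]:

Scanning through the array:
Position 1 (value 14): max_ending_here = 14, max_so_far = 14
Position 2 (value 14): max_ending_here = 28, max_so_far = 28
Position 3 (value -15): max_ending_here = 13, max_so_far = 28
Position 4 (value -15): max_ending_here = -2, max_so_far = 28
Position 5 (value -15): max_ending_here = -15, max_so_far = 28
Position 6 (value -10): max_ending_here = -10, max_so_far = 28
Position 7 (value 11): max_ending_here = 11, max_so_far = 28

Maximum subarray: [14, 14]
Maximum sum: 28

The maximum subarray is [14, 14] with sum 28. This subarray runs from index 1 to index 2.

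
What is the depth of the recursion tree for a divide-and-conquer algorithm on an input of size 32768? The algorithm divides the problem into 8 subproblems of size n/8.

For divide and conquer with division factor 8:

Problem sizes at each level:
Level 0: 32768
Level 1: 4096
Level 2: 512
Level 3: 64
Level 4: 8
Level 5: 1

The root is level 0 and the size-1 base case is level 5 (the tree spans levels 0 through 5, i.e. 6 levels counting the root), so the depth is the number of divisions: log_8(32768) = 5

The recursion tree depth is log_8(32768) = 5. At each level, the problem size is divided by 8, so it takes 5 divisions to reduce to a base case of size 1. The algorithm makes 8 recursive calls at each level.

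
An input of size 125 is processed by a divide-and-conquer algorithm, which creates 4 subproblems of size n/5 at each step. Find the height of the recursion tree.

For divide and conquer with division factor 5:

Problem sizes at each level:
Level 0: 125
Level 1: 25
Level 2: 5
Level 3: 1

The root is level 0 and the size-1 base case is level 3 (the tree spans levels 0 through 3, i.e. 4 levels counting the root), so the depth is the number of divisions: log_5(125) = 3

The recursion tree depth is log_5(125) = 3. At each level, the problem size is divided by 5, so it takes 3 divisions to reduce to a base case of size 1. The algorithm makes 4 recursive calls at each level.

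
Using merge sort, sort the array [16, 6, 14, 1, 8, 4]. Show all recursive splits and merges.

Merge sort trace:

Split: [16, 6, 14, 1, 8, 4] -> [16, 6, 14] and [1, 8, 4]
  Split: [16, 6, 14] -> [16] and [6, 14]
    Split: [6, 14] -> [6] and [14]
    Merge: [6] + [14] -> [6, 14]
  Merge: [16] + [6, 14] -> [6, 14, 16]
  Split: [1, 8, 4] -> [1] and [8, 4]
    Split: [8, 4] -> [8] and [4]
    Merge: [8] + [4] -> [4, 8]
  Merge: [1] + [4, 8] -> [1, 4, 8]
Merge: [6, 14, 16] + [1, 4, 8] -> [1, 4, 6, 8, 14, 16]

Final sorted array: [1, 4, 6, 8, 14, 16]

The merge sort proceeds by recursively splitting the array and merging sorted halves.
After all merges, the sorted array is [1, 4, 6, 8, 14, 16].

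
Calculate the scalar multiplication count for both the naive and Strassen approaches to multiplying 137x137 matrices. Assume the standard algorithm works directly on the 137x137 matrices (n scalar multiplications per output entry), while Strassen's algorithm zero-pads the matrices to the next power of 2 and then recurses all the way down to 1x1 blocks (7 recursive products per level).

Matrix multiplication for 137x137 matrices:

Strassen's algorithm requires power-of-2 dimensions. Pad 137x137 to 256x256 (next power of 2).

Standard algorithm: 137^3 = 2571353 multiplications
Strassen's algorithm: 7^(log2(256)) = 7^8 = 5764801 multiplications
Difference: 2571353 - 5764801 = -3193448 (Strassen uses MORE here due to padding overhead — for small or just-over-power-of-2 n, padding can outweigh the per-level savings)

Standard: 2571353 multiplications (137^3). Strassen: 5764801 multiplications (7^8, after padding to 256x256). Strassen reduces 8 recursive multiplications to 7 at each level.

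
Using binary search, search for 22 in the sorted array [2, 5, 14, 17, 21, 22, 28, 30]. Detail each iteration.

Binary search for 22 in [2, 5, 14, 17, 21, 22, 28, 30]:

lo=0, hi=7, mid=3, arr[mid]=17 -> 17 < 22, search right half
lo=4, hi=7, mid=5, arr[mid]=22 -> Found target at index 5!

Binary search finds 22 at index 5 after 2 comparisons. The search repeatedly halves the search space by comparing with the middle element.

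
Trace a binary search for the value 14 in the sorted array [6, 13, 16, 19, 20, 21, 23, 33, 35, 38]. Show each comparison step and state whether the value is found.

Binary search for 14 in [6, 13, 16, 19, 20, 21, 23, 33, 35, 38]:

lo=0, hi=9, mid=4, arr[mid]=20 -> 20 > 14, search left half
lo=0, hi=3, mid=1, arr[mid]=13 -> 13 < 14, search right half
lo=2, hi=3, mid=2, arr[mid]=16 -> 16 > 14, search left half
lo=2 > hi=1, target 14 not found

Binary search determines that 14 is not in the array after 3 comparisons. The search space was exhausted without finding the target.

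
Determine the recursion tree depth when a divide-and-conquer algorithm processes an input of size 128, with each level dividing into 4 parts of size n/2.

For divide and conquer with division factor 2:

Problem sizes at each level:
Level 0: 128
Level 1: 64
Level 2: 32
Level 3: 16
Level 4: 8
Level 5: 4
Level 6: 2
Level 7: 1

The root is level 0 and the size-1 base case is level 7 (the tree spans levels 0 through 7, i.e. 8 levels counting the root), so the depth is the number of divisions: log_2(128) = 7

The recursion tree depth is log_2(128) = 7. At each level, the problem size is divided by 2, so it takes 7 divisions to reduce to a base case of size 1. The algorithm makes 4 recursive calls at each level.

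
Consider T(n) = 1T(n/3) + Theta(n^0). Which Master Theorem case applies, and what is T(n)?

Master Theorem for T(n) = 1T(n/3) + O(n^0):

a = 1, b = 3, c = 0
log_b(a) = log_3(1) = 0.0000

Case 2: c = 0 = log_3(1) = 0.0000
T(n) = O(n^0 log n) = O(log n)

For T(n) = 1T(n/3) + O(n^0): log_3(1) = 0.0000. This is Case 2 of the Master Theorem (c = log_b(a), equal work at all levels), giving O(log n).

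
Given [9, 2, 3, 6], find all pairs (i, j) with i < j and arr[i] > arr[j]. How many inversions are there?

Finding inversions in [9, 2, 3, 6]:

(0, 1): arr[0]=9 > arr[1]=2
(0, 2): arr[0]=9 > arr[2]=3
(0, 3): arr[0]=9 > arr[3]=6

Total inversions: 3

The array has 3 inversion(s): (0,1), (0,2), (0,3). Each pair (i,j) satisfies i < j and arr[i] > arr[j].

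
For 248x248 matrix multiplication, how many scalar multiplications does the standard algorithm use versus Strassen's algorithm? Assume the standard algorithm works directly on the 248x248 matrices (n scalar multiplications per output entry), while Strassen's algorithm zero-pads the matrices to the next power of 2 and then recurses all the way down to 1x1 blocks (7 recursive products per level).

Matrix multiplication for 248x248 matrices:

Strassen's algorithm requires power-of-2 dimensions. Pad 248x248 to 256x256 (next power of 2).

Standard algorithm: 248^3 = 15252992 multiplications
Strassen's algorithm: 7^(log2(256)) = 7^8 = 5764801 multiplications
Savings: 15252992 - 5764801 = 9488191 multiplications

Standard: 15252992 multiplications (248^3). Strassen: 5764801 multiplications (7^8, after padding to 256x256). Strassen reduces 8 recursive multiplications to 7 at each level.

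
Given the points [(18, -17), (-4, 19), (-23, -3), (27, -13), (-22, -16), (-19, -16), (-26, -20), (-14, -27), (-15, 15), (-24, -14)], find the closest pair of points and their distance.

Computing all pairwise distances among 10 points:

d((18, -17), (-4, 19)) = 42.19
d((18, -17), (-23, -3)) = 43.3244
d((18, -17), (27, -13)) = 9.8489
d((18, -17), (-22, -16)) = 40.0125
d((18, -17), (-19, -16)) = 37.0135
d((18, -17), (-26, -20)) = 44.1022
d((18, -17), (-14, -27)) = 33.5261
d((18, -17), (-15, 15)) = 45.9674
d((18, -17), (-24, -14)) = 42.107
d((-4, 19), (-23, -3)) = 29.0689
d((-4, 19), (27, -13)) = 44.5533
d((-4, 19), (-22, -16)) = 39.3573
d((-4, 19), (-19, -16)) = 38.0789
d((-4, 19), (-26, -20)) = 44.7772
d((-4, 19), (-14, -27)) = 47.0744
d((-4, 19), (-15, 15)) = 11.7047
d((-4, 19), (-24, -14)) = 38.5876
d((-23, -3), (27, -13)) = 50.9902
d((-23, -3), (-22, -16)) = 13.0384
d((-23, -3), (-19, -16)) = 13.6015
d((-23, -3), (-26, -20)) = 17.2627
d((-23, -3), (-14, -27)) = 25.632
d((-23, -3), (-15, 15)) = 19.6977
d((-23, -3), (-24, -14)) = 11.0454
d((27, -13), (-22, -16)) = 49.0918
d((27, -13), (-19, -16)) = 46.0977
d((27, -13), (-26, -20)) = 53.4603
d((27, -13), (-14, -27)) = 43.3244
d((27, -13), (-15, 15)) = 50.4777
d((27, -13), (-24, -14)) = 51.0098
d((-22, -16), (-19, -16)) = 3.0
d((-22, -16), (-26, -20)) = 5.6569
d((-22, -16), (-14, -27)) = 13.6015
d((-22, -16), (-15, 15)) = 31.7805
d((-22, -16), (-24, -14)) = 2.8284 <-- minimum
d((-19, -16), (-26, -20)) = 8.0623
d((-19, -16), (-14, -27)) = 12.083
d((-19, -16), (-15, 15)) = 31.257
d((-19, -16), (-24, -14)) = 5.3852
d((-26, -20), (-14, -27)) = 13.8924
d((-26, -20), (-15, 15)) = 36.6879
d((-26, -20), (-24, -14)) = 6.3246
d((-14, -27), (-15, 15)) = 42.0119
d((-14, -27), (-24, -14)) = 16.4012
d((-15, 15), (-24, -14)) = 30.3645

Closest pair: (-22, -16) and (-24, -14) with distance 2.8284

The closest pair is (-22, -16) and (-24, -14) with Euclidean distance 2.8284. For 10 points, brute-force pairwise comparison is shown above. For large n, the divide-and-conquer algorithm (sort by x, recurse on halves, check the dividing strip) achieves O(n log n).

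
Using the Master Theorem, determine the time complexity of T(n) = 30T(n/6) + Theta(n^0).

Master Theorem for T(n) = 30T(n/6) + O(n^0):

a = 30, b = 6, c = 0
log_b(a) = log_6(30) = 1.8982

Case 1: c = 0 < log_6(30) = 1.8982
T(n) = O(n^(log_6 30))

For T(n) = 30T(n/6) + O(n^0): log_6(30) = 1.8982. This is Case 1 of the Master Theorem (c < log_b(a), work dominated by leaves), giving O(n^(log_6 30)).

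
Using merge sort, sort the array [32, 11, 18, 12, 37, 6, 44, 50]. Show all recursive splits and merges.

Merge sort trace:

Split: [32, 11, 18, 12, 37, 6, 44, 50] -> [32, 11, 18, 12] and [37, 6, 44, 50]
  Split: [32, 11, 18, 12] -> [32, 11] and [18, 12]
    Split: [32, 11] -> [32] and [11]
    Merge: [32] + [11] -> [11, 32]
    Split: [18, 12] -> [18] and [12]
    Merge: [18] + [12] -> [12, 18]
  Merge: [11, 32] + [12, 18] -> [11, 12, 18, 32]
  Split: [37, 6, 44, 50] -> [37, 6] and [44, 50]
    Split: [37, 6] -> [37] and [6]
    Merge: [37] + [6] -> [6, 37]
    Split: [44, 50] -> [44] and [50]
    Merge: [44] + [50] -> [44, 50]
  Merge: [6, 37] + [44, 50] -> [6, 37, 44, 50]
Merge: [11, 12, 18, 32] + [6, 37, 44, 50] -> [6, 11, 12, 18, 32, 37, 44, 50]

Final sorted array: [6, 11, 12, 18, 32, 37, 44, 50]

The merge sort proceeds by recursively splitting the array and merging sorted halves.
After all merges, the sorted array is [6, 11, 12, 18, 32, 37, 44, 50].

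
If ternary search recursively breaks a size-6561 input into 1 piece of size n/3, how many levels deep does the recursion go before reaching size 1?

For divide and conquer with division factor 3:

Problem sizes at each level:
Level 0: 6561
Level 1: 2187
Level 2: 729
Level 3: 243
Level 4: 81
Level 5: 27
Level 6: 9
Level 7: 3
Level 8: 1

The root is level 0 and the size-1 base case is level 8 (the tree spans levels 0 through 8, i.e. 9 levels counting the root), so the depth is the number of divisions: log_3(6561) = 8

The recursion tree depth is log_3(6561) = 8. At each level, the problem size is divided by 3, so it takes 8 divisions to reduce to a base case of size 1. The algorithm makes 1 recursive call at each level.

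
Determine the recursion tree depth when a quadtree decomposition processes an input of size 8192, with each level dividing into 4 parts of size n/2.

For divide and conquer with division factor 2:

Problem sizes at each level:
Level 0: 8192
Level 1: 4096
Level 2: 2048
Level 3: 1024
Level 4: 512
Level 5: 256
Level 6: 128
Level 7: 64
Level 8: 32
Level 9: 16
Level 10: 8
Level 11: 4
Level 12: 2
Level 13: 1

The root is level 0 and the size-1 base case is level 13 (the tree spans levels 0 through 13, i.e. 14 levels counting the root), so the depth is the number of divisions: log_2(8192) = 13

The recursion tree depth is log_2(8192) = 13. At each level, the problem size is divided by 2, so it takes 13 divisions to reduce to a base case of size 1. The algorithm makes 4 recursive calls at each level.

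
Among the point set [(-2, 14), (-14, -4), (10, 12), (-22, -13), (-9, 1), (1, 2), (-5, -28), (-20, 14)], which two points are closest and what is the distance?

Computing all pairwise distances among 8 points:

d((-2, 14), (-14, -4)) = 21.6333
d((-2, 14), (10, 12)) = 12.1655
d((-2, 14), (-22, -13)) = 33.6006
d((-2, 14), (-9, 1)) = 14.7648
d((-2, 14), (1, 2)) = 12.3693
d((-2, 14), (-5, -28)) = 42.107
d((-2, 14), (-20, 14)) = 18.0
d((-14, -4), (10, 12)) = 28.8444
d((-14, -4), (-22, -13)) = 12.0416
d((-14, -4), (-9, 1)) = 7.0711 <-- minimum
d((-14, -4), (1, 2)) = 16.1555
d((-14, -4), (-5, -28)) = 25.632
d((-14, -4), (-20, 14)) = 18.9737
d((10, 12), (-22, -13)) = 40.6079
d((10, 12), (-9, 1)) = 21.9545
d((10, 12), (1, 2)) = 13.4536
d((10, 12), (-5, -28)) = 42.72
d((10, 12), (-20, 14)) = 30.0666
d((-22, -13), (-9, 1)) = 19.105
d((-22, -13), (1, 2)) = 27.4591
d((-22, -13), (-5, -28)) = 22.6716
d((-22, -13), (-20, 14)) = 27.074
d((-9, 1), (1, 2)) = 10.0499
d((-9, 1), (-5, -28)) = 29.2746
d((-9, 1), (-20, 14)) = 17.0294
d((1, 2), (-5, -28)) = 30.5941
d((1, 2), (-20, 14)) = 24.1868
d((-5, -28), (-20, 14)) = 44.5982

Closest pair: (-14, -4) and (-9, 1) with distance 7.0711

The closest pair is (-14, -4) and (-9, 1) with Euclidean distance 7.0711. For 8 points, brute-force pairwise comparison is shown above. For large n, the divide-and-conquer algorithm (sort by x, recurse on halves, check the dividing strip) achieves O(n log n).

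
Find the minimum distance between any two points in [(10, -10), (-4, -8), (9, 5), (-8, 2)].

Computing all pairwise distances among 4 points:

d((10, -10), (-4, -8)) = 14.1421
d((10, -10), (9, 5)) = 15.0333
d((10, -10), (-8, 2)) = 21.6333
d((-4, -8), (9, 5)) = 18.3848
d((-4, -8), (-8, 2)) = 10.7703 <-- minimum
d((9, 5), (-8, 2)) = 17.2627

Closest pair: (-4, -8) and (-8, 2) with distance 10.7703

The closest pair is (-4, -8) and (-8, 2) with Euclidean distance 10.7703. For 4 points, brute-force pairwise comparison is shown above. For large n, the divide-and-conquer algorithm (sort by x, recurse on halves, check the dividing strip) achieves O(n log n).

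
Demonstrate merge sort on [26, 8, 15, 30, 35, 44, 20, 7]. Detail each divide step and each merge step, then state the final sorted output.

Merge sort trace:

Split: [26, 8, 15, 30, 35, 44, 20, 7] -> [26, 8, 15, 30] and [35, 44, 20, 7]
  Split: [26, 8, 15, 30] -> [26, 8] and [15, 30]
    Split: [26, 8] -> [26] and [8]
    Merge: [26] + [8] -> [8, 26]
    Split: [15, 30] -> [15] and [30]
    Merge: [15] + [30] -> [15, 30]
  Merge: [8, 26] + [15, 30] -> [8, 15, 26, 30]
  Split: [35, 44, 20, 7] -> [35, 44] and [20, 7]
    Split: [35, 44] -> [35] and [44]
    Merge: [35] + [44] -> [35, 44]
    Split: [20, 7] -> [20] and [7]
    Merge: [20] + [7] -> [7, 20]
  Merge: [35, 44] + [7, 20] -> [7, 20, 35, 44]
Merge: [8, 15, 26, 30] + [7, 20, 35, 44] -> [7, 8, 15, 20, 26, 30, 35, 44]

Final sorted array: [7, 8, 15, 20, 26, 30, 35, 44]

The merge sort proceeds by recursively splitting the array and merging sorted halves.
After all merges, the sorted array is [7, 8, 15, 20, 26, 30, 35, 44].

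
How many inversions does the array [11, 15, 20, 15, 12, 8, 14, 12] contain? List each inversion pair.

Finding inversions in [11, 15, 20, 15, 12, 8, 14, 12]:

(0, 5): arr[0]=11 > arr[5]=8
(1, 4): arr[1]=15 > arr[4]=12
(1, 5): arr[1]=15 > arr[5]=8
(1, 6): arr[1]=15 > arr[6]=14
(1, 7): arr[1]=15 > arr[7]=12
(2, 3): arr[2]=20 > arr[3]=15
(2, 4): arr[2]=20 > arr[4]=12
(2, 5): arr[2]=20 > arr[5]=8
(2, 6): arr[2]=20 > arr[6]=14
(2, 7): arr[2]=20 > arr[7]=12
(3, 4): arr[3]=15 > arr[4]=12
(3, 5): arr[3]=15 > arr[5]=8
(3, 6): arr[3]=15 > arr[6]=14
(3, 7): arr[3]=15 > arr[7]=12
(4, 5): arr[4]=12 > arr[5]=8
(6, 7): arr[6]=14 > arr[7]=12

Total inversions: 16

The array has 16 inversion(s): (0,5), (1,4), (1,5), (1,6), (1,7), (2,3), (2,4), (2,5), (2,6), (2,7), (3,4), (3,5), (3,6), (3,7), (4,5), (6,7). Each pair (i,j) satisfies i < j and arr[i] > arr[j].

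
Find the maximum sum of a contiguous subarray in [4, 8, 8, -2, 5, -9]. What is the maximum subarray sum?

Using Kadane's algorithm on [4, 8, 8, -2, 5, -9]:

Scanning through the array:
Position 1 (value 8): max_ending_here = 12, max_so_far = 12
Position 2 (value 8): max_ending_here = 20, max_so_far = 20
Position 3 (value -2): max_ending_here = 18, max_so_far = 20
Position 4 (value 5): max_ending_here = 23, max_so_far = 23
Position 5 (value -9): max_ending_here = 14, max_so_far = 23

Maximum subarray: [4, 8, 8, -2, 5]
Maximum sum: 23

The maximum subarray is [4, 8, 8, -2, 5] with sum 23. This subarray runs from index 0 to index 4.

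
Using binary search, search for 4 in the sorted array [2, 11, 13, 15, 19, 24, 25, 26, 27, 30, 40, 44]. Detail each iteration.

Binary search for 4 in [2, 11, 13, 15, 19, 24, 25, 26, 27, 30, 40, 44]:

lo=0, hi=11, mid=5, arr[mid]=24 -> 24 > 4, search left half
lo=0, hi=4, mid=2, arr[mid]=13 -> 13 > 4, search left half
lo=0, hi=1, mid=0, arr[mid]=2 -> 2 < 4, search right half
lo=1, hi=1, mid=1, arr[mid]=11 -> 11 > 4, search left half
lo=1 > hi=0, target 4 not found

Binary search determines that 4 is not in the array after 4 comparisons. The search space was exhausted without finding the target.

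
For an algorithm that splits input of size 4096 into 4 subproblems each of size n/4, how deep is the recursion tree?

For divide and conquer with division factor 4:

Problem sizes at each level:
Level 0: 4096
Level 1: 1024
Level 2: 256
Level 3: 64
Level 4: 16
Level 5: 4
Level 6: 1

The root is level 0 and the size-1 base case is level 6 (the tree spans levels 0 through 6, i.e. 7 levels counting the root), so the depth is the number of divisions: log_4(4096) = 6

The recursion tree depth is log_4(4096) = 6. At each level, the problem size is divided by 4, so it takes 6 divisions to reduce to a base case of size 1. The algorithm makes 4 recursive calls at each level.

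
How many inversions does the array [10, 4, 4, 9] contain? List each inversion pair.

Finding inversions in [10, 4, 4, 9]:

(0, 1): arr[0]=10 > arr[1]=4
(0, 2): arr[0]=10 > arr[2]=4
(0, 3): arr[0]=10 > arr[3]=9

Total inversions: 3

The array has 3 inversion(s): (0,1), (0,2), (0,3). Each pair (i,j) satisfies i < j and arr[i] > arr[j].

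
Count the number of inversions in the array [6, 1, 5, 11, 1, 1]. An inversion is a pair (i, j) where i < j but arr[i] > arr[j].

Finding inversions in [6, 1, 5, 11, 1, 1]:

(0, 1): arr[0]=6 > arr[1]=1
(0, 2): arr[0]=6 > arr[2]=5
(0, 4): arr[0]=6 > arr[4]=1
(0, 5): arr[0]=6 > arr[5]=1
(2, 4): arr[2]=5 > arr[4]=1
(2, 5): arr[2]=5 > arr[5]=1
(3, 4): arr[3]=11 > arr[4]=1
(3, 5): arr[3]=11 > arr[5]=1

Total inversions: 8

The array has 8 inversion(s): (0,1), (0,2), (0,4), (0,5), (2,4), (2,5), (3,4), (3,5). Each pair (i,j) satisfies i < j and arr[i] > arr[j].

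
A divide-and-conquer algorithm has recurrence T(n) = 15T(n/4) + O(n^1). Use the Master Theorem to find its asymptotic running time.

Master Theorem for T(n) = 15T(n/4) + O(n^1):

a = 15, b = 4, c = 1
log_b(a) = log_4(15) = 1.9534

Case 1: c = 1 < log_4(15) = 1.9534
T(n) = O(n^(log_4 15))

For T(n) = 15T(n/4) + O(n^1): log_4(15) = 1.9534. This is Case 1 of the Master Theorem (c < log_b(a), work dominated by leaves), giving O(n^(log_4 15)).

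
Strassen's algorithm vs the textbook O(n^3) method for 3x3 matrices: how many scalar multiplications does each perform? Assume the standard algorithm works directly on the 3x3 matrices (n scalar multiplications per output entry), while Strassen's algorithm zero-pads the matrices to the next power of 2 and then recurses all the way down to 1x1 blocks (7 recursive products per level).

Matrix multiplication for 3x3 matrices:

Strassen's algorithm requires power-of-2 dimensions. Pad 3x3 to 4x4 (next power of 2).

Standard algorithm: 3^3 = 27 multiplications
Strassen's algorithm: 7^(log2(4)) = 7^2 = 49 multiplications
Difference: 27 - 49 = -22 (Strassen uses MORE here due to padding overhead — for small or just-over-power-of-2 n, padding can outweigh the per-level savings)

Standard: 27 multiplications (3^3). Strassen: 49 multiplications (7^2, after padding to 4x4). Strassen reduces 8 recursive multiplications to 7 at each level.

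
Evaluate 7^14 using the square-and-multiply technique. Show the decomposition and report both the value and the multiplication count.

Computing 7^14 by squaring (build up from 7^1; each line after the first costs one multiplication):

7^1 = 7
7^2 = (7^1)^2 = 7^2 = 49
7^3 = 7 * 7^2 = 7 * 49 = 343
7^6 = (7^3)^2 = 343^2 = 117649
7^7 = 7 * 7^6 = 7 * 117649 = 823543
7^14 = (7^7)^2 = 823543^2 = 678223072849

Result: 678223072849
Multiplications needed: 5 (5 lines after 7^1)

7^14 = 678223072849. Using exponentiation by squaring, this requires 5 multiplications. The key idea: if the exponent is even, square the half-power; if odd, multiply by the base once.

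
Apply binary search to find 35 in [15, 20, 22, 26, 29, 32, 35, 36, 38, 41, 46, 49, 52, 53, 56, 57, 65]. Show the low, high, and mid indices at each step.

Binary search for 35 in [15, 20, 22, 26, 29, 32, 35, 36, 38, 41, 46, 49, 52, 53, 56, 57, 65]:

lo=0, hi=16, mid=8, arr[mid]=38 -> 38 > 35, search left half
lo=0, hi=7, mid=3, arr[mid]=26 -> 26 < 35, search right half
lo=4, hi=7, mid=5, arr[mid]=32 -> 32 < 35, search right half
lo=6, hi=7, mid=6, arr[mid]=35 -> Found target at index 6!

Binary search finds 35 at index 6 after 4 comparisons. The search repeatedly halves the search space by comparing with the middle element.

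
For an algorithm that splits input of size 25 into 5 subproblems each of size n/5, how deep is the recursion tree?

For divide and conquer with division factor 5:

Problem sizes at each level:
Level 0: 25
Level 1: 5
Level 2: 1

The root is level 0 and the size-1 base case is level 2 (the tree spans levels 0 through 2, i.e. 3 levels counting the root), so the depth is the number of divisions: log_5(25) = 2

The recursion tree depth is log_5(25) = 2. At each level, the problem size is divided by 5, so it takes 2 divisions to reduce to a base case of size 1. The algorithm makes 5 recursive calls at each level.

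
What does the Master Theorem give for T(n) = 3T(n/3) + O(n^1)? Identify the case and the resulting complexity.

Master Theorem for T(n) = 3T(n/3) + O(n^1):

a = 3, b = 3, c = 1
log_b(a) = log_3(3) = 1.0000

Case 2: c = 1 = log_3(3) = 1.0000
T(n) = O(n^1 log n) = O(n log n)

For T(n) = 3T(n/3) + O(n^1): log_3(3) = 1.0000. This is Case 2 of the Master Theorem (c = log_b(a), equal work at all levels), giving O(n log n).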